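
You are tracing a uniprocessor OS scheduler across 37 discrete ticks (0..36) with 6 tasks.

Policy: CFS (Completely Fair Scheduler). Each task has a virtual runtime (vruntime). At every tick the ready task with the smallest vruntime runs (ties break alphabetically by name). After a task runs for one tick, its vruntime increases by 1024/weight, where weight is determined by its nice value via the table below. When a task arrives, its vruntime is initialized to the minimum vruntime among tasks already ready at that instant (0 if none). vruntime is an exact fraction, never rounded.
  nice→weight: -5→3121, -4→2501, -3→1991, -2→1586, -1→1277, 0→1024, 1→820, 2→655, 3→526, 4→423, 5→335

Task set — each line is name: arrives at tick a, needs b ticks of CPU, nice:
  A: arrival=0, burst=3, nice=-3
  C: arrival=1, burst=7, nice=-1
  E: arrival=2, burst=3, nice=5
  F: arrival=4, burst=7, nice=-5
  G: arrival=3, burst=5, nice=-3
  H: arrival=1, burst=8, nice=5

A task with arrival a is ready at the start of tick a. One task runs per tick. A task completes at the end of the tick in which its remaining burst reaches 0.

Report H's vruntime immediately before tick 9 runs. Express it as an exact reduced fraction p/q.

t=0: vr[A=0] → run A
t=1: vr[A=1024/1991 C=1024/1991 H=1024/1991] → run A
t=2: vr[A=2048/1991 C=1024/1991 E=1024/1991 H=1024/1991] → run C
t=3: vr[A=2048/1991 C=3346432/2542507 E=1024/1991 G=1024/1991 H=1024/1991] → run E
t=4: vr[A=2048/1991 C=3346432/2542507 E=2381824/666985 F=1024/1991 G=1024/1991 H=1024/1991] → run F
t=5: vr[A=2048/1991 C=3346432/2542507 E=2381824/666985 F=5234688/6213911 G=1024/1991 H=1024/1991] → run G
t=6: vr[A=2048/1991 C=3346432/2542507 E=2381824/666985 F=5234688/6213911 G=2048/1991 H=1024/1991] → run H
t=7: vr[A=2048/1991 C=3346432/2542507 E=2381824/666985 F=5234688/6213911 G=2048/1991 H=2381824/666985] → run F
t=8: vr[A=2048/1991 C=3346432/2542507 E=2381824/666985 F=7273472/6213911 G=2048/1991 H=2381824/666985] → run A
t=9: vr[C=3346432/2542507 E=2381824/666985 F=7273472/6213911 G=2048/1991 H=2381824/666985] → run G
t=10: vr[C=3346432/2542507 E=2381824/666985 F=7273472/6213911 G=3072/1991 H=2381824/666985] → run F
t=11: vr[C=3346432/2542507 E=2381824/666985 F=9312256/6213911 G=3072/1991 H=2381824/666985] → run C
t=12: vr[C=5385216/2542507 E=2381824/666985 F=9312256/6213911 G=3072/1991 H=2381824/666985] → run F
t=13: vr[C=5385216/2542507 E=2381824/666985 F=11351040/6213911 G=3072/1991 H=2381824/666985] → run G
t=14: vr[C=5385216/2542507 E=2381824/666985 F=11351040/6213911 G=4096/1991 H=2381824/666985] → run F
t=15: vr[C=5385216/2542507 E=2381824/666985 F=13389824/6213911 G=4096/1991 H=2381824/666985] → run G
t=16: vr[C=5385216/2542507 E=2381824/666985 F=13389824/6213911 G=5120/1991 H=2381824/666985] → run C
t=17: vr[C=7424000/2542507 E=2381824/666985 F=13389824/6213911 G=5120/1991 H=2381824/666985] → run F
t=18: vr[C=7424000/2542507 E=2381824/666985 F=15428608/6213911 G=5120/1991 H=2381824/666985] → run F
t=19: vr[C=7424000/2542507 E=2381824/666985 G=5120/1991 H=2381824/666985] → run G
t=20: vr[C=7424000/2542507 E=2381824/666985 H=2381824/666985] → run C
t=21: vr[C=9462784/2542507 E=2381824/666985 H=2381824/666985] → run E
t=22: vr[C=9462784/2542507 E=4420608/666985 H=2381824/666985] → run H
t=23: vr[C=9462784/2542507 E=4420608/666985 H=4420608/666985] → run C
t=24: vr[C=11501568/2542507 E=4420608/666985 H=4420608/666985] → run C
t=25: vr[C=13540352/2542507 E=4420608/666985 H=4420608/666985] → run C
t=26: vr[E=4420608/666985 H=4420608/666985] → run E
t=27: vr[H=4420608/666985] → run H
t=28: vr[H=6459392/666985] → run H
t=29: vr[H=8498176/666985] → run H
t=30: vr[H=2107392/133397] → run H
t=31: vr[H=12575744/666985] → run H
t=32: vr[H=14614528/666985] → run H
t=33: (idle)
t=34: (idle)
t=35: (idle)
t=36: (idle)

vruntime(H, start of tick 9) = 2381824/666985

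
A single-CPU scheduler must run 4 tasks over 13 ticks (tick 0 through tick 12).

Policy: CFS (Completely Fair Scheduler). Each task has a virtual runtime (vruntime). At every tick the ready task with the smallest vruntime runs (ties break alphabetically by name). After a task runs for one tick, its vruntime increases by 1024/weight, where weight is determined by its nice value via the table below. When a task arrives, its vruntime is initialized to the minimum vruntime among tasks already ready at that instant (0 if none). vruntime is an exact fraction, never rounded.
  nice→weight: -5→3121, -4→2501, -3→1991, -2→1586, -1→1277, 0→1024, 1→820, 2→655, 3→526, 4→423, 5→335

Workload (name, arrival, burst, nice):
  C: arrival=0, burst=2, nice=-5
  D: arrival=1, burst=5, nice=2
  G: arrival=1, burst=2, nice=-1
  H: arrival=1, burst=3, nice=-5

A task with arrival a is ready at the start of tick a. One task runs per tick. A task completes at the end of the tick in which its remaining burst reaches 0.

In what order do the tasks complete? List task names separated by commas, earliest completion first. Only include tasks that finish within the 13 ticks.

t=0: vr[C=0] → run C
t=1: vr[C=1024/3121 D=1024/3121 G=1024/3121 H=1024/3121] → run C
t=2: vr[D=1024/3121 G=1024/3121 H=1024/3121] → run D
t=3: vr[D=3866624/2044255 G=1024/3121 H=1024/3121] → run G
t=4: vr[D=3866624/2044255 G=4503552/3985517 H=1024/3121] → run H
t=5: vr[D=3866624/2044255 G=4503552/3985517 H=2048/3121] → run H
t=6: vr[D=3866624/2044255 G=4503552/3985517 H=3072/3121] → run H
t=7: vr[D=3866624/2044255 G=4503552/3985517] → run G
t=8: vr[D=3866624/2044255] → run D
t=9: vr[D=7062528/2044255] → run D
t=10: vr[D=10258432/2044255] → run D
t=11: vr[D=13454336/2044255] → run D
t=12: (idle)

completion order = C, H, G, D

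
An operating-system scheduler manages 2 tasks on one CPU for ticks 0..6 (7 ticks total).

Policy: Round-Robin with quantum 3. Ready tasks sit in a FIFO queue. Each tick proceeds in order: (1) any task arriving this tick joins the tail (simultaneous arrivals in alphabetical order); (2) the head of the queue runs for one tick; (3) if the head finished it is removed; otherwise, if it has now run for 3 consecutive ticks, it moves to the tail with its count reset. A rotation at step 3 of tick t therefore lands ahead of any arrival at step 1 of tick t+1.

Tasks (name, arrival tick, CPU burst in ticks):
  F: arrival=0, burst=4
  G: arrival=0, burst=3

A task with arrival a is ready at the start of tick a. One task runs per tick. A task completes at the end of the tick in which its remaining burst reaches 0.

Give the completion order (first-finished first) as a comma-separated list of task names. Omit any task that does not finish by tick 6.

completion order = G, F

t=0: queue=[F,G] q_used=0 → run F
t=1: queue=[F,G] q_used=1 → run F
t=2: queue=[F,G] q_used=2 → run F
t=3: queue=[G,F] q_used=0 → run G
t=4: queue=[G,F] q_used=1 → run G
t=5: queue=[G,F] q_used=2 → run G
t=6: queue=[F] q_used=0 → run F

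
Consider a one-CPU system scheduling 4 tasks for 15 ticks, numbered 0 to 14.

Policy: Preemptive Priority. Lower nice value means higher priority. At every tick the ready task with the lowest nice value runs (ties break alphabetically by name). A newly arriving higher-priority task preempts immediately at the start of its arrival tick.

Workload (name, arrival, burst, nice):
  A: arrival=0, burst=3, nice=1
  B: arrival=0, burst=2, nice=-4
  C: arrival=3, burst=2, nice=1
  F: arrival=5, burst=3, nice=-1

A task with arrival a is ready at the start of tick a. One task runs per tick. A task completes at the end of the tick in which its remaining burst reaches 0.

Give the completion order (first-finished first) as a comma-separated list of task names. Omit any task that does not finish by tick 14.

completion order = B, A, F, C

t=0: ready={A,B} → run B
t=1: ready={A,B} → run B
t=2: ready={A} → run A
t=3: ready={A,C} → run A
t=4: ready={A,C} → run A
t=5: ready={C,F} → run F
t=6: ready={C,F} → run F
t=7: ready={C,F} → run F
t=8: ready={C} → run C
t=9: ready={C} → run C
t=10: (idle)
t=11: (idle)
t=12: (idle)
t=13: (idle)
t=14: (idle)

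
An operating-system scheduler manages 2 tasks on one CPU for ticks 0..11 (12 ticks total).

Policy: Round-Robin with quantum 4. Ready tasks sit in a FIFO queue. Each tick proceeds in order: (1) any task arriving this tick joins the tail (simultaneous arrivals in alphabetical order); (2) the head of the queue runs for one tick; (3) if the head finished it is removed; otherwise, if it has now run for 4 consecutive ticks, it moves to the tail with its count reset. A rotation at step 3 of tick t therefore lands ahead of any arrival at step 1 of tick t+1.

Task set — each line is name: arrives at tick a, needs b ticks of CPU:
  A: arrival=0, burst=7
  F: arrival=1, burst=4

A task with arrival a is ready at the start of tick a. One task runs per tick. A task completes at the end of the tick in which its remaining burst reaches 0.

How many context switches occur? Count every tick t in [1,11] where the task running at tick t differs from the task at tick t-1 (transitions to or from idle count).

t=0: queue=[A] q_used=0 → run A
t=1: queue=[A,F] q_used=1 → run A
t=2: queue=[A,F] q_used=2 → run A
t=3: queue=[A,F] q_used=3 → run A
t=4: queue=[F,A] q_used=0 → run F
t=5: queue=[F,A] q_used=1 → run F
t=6: queue=[F,A] q_used=2 → run F
t=7: queue=[F,A] q_used=3 → run F
t=8: queue=[A] q_used=0 → run A
t=9: queue=[A] q_used=1 → run A
t=10: queue=[A] q_used=2 → run A
t=11: (idle)

context switches = 3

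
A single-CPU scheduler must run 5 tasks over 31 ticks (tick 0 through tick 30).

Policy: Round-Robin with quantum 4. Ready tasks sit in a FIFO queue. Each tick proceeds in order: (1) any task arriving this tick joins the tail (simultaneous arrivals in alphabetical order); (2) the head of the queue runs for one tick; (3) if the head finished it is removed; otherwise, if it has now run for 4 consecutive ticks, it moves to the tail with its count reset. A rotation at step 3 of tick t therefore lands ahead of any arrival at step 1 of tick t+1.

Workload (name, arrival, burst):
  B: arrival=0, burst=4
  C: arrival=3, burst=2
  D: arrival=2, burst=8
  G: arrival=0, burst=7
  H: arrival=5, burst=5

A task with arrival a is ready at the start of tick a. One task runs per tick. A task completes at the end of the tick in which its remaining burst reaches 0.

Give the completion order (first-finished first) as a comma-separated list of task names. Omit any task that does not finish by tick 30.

t=0: queue=[B,G] q_used=0 → run B
t=1: queue=[B,G] q_used=1 → run B
t=2: queue=[B,G,D] q_used=2 → run B
t=3: queue=[B,G,D,C] q_used=3 → run B
t=4: queue=[G,D,C] q_used=0 → run G
t=5: queue=[G,D,C,H] q_used=1 → run G
t=6: queue=[G,D,C,H] q_used=2 → run G
t=7: queue=[G,D,C,H] q_used=3 → run G
t=8: queue=[D,C,H,G] q_used=0 → run D
t=9: queue=[D,C,H,G] q_used=1 → run D
t=10: queue=[D,C,H,G] q_used=2 → run D
t=11: queue=[D,C,H,G] q_used=3 → run D
t=12: queue=[C,H,G,D] q_used=0 → run C
t=13: queue=[C,H,G,D] q_used=1 → run C
t=14: queue=[H,G,D] q_used=0 → run H
t=15: queue=[H,G,D] q_used=1 → run H
t=16: queue=[H,G,D] q_used=2 → run H
t=17: queue=[H,G,D] q_used=3 → run H
t=18: queue=[G,D,H] q_used=0 → run G
t=19: queue=[G,D,H] q_used=1 → run G
t=20: queue=[G,D,H] q_used=2 → run G
t=21: queue=[D,H] q_used=0 → run D
t=22: queue=[D,H] q_used=1 → run D
t=23: queue=[D,H] q_used=2 → run D
t=24: queue=[D,H] q_used=3 → run D
t=25: queue=[H] q_used=0 → run H
t=26: (idle)
t=27: (idle)
t=28: (idle)
t=29: (idle)
t=30: (idle)

completion order = B, C, G, D, H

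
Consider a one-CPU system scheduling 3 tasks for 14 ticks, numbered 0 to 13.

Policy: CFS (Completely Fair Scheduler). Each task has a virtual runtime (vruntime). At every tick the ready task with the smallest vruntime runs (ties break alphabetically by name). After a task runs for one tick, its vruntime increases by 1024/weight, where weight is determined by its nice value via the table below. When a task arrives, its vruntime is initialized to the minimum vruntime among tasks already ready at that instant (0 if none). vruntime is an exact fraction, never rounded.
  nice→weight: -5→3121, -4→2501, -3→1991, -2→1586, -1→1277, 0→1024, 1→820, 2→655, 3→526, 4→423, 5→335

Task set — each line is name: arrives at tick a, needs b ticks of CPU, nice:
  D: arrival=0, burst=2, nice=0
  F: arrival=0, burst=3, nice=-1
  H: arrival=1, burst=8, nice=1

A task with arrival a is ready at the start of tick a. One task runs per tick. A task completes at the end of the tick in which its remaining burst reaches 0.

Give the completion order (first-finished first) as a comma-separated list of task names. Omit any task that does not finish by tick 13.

t=0: vr[D=0 F=0] → run D
t=1: vr[D=1 F=0 H=0] → run F
t=2: vr[D=1 F=1024/1277 H=0] → run H
t=3: vr[D=1 F=1024/1277 H=256/205] → run F
t=4: vr[D=1 F=2048/1277 H=256/205] → run D
t=5: vr[F=2048/1277 H=256/205] → run H
t=6: vr[F=2048/1277 H=512/205] → run F
t=7: vr[H=512/205] → run H
t=8: vr[H=768/205] → run H
t=9: vr[H=1024/205] → run H
t=10: vr[H=256/41] → run H
t=11: vr[H=1536/205] → run H
t=12: vr[H=1792/205] → run H
t=13: (idle)

completion order = D, F, H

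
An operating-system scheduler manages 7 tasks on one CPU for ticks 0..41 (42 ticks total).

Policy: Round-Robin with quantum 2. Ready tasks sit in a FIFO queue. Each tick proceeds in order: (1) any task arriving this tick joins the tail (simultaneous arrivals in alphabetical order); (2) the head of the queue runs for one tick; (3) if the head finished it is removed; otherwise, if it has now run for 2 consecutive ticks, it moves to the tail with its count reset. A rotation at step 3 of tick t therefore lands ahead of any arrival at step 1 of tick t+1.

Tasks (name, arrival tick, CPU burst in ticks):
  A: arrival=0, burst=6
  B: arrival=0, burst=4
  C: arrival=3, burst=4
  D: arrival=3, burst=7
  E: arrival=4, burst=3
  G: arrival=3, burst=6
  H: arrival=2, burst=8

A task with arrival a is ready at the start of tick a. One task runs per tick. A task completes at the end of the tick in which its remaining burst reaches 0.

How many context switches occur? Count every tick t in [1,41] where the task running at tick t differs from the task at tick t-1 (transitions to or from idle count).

context switches = 20

t=0: queue=[A,B] q_used=0 → run A
t=1: queue=[A,B] q_used=1 → run A
t=2: queue=[B,A,H] q_used=0 → run B
t=3: queue=[B,A,H,C,D,G] q_used=1 → run B
t=4: queue=[A,H,C,D,G,B,E] q_used=0 → run A
t=5: queue=[A,H,C,D,G,B,E] q_used=1 → run A
t=6: queue=[H,C,D,G,B,E,A] q_used=0 → run H
t=7: queue=[H,C,D,G,B,E,A] q_used=1 → run H
t=8: queue=[C,D,G,B,E,A,H] q_used=0 → run C
t=9: queue=[C,D,G,B,E,A,H] q_used=1 → run C
t=10: queue=[D,G,B,E,A,H,C] q_used=0 → run D
t=11: queue=[D,G,B,E,A,H,C] q_used=1 → run D
t=12: queue=[G,B,E,A,H,C,D] q_used=0 → run G
t=13: queue=[G,B,E,A,H,C,D] q_used=1 → run G
t=14: queue=[B,E,A,H,C,D,G] q_used=0 → run B
t=15: queue=[B,E,A,H,C,D,G] q_used=1 → run B
t=16: queue=[E,A,H,C,D,G] q_used=0 → run E
t=17: queue=[E,A,H,C,D,G] q_used=1 → run E
t=18: queue=[A,H,C,D,G,E] q_used=0 → run A
t=19: queue=[A,H,C,D,G,E] q_used=1 → run A
t=20: queue=[H,C,D,G,E] q_used=0 → run H
t=21: queue=[H,C,D,G,E] q_used=1 → run H
t=22: queue=[C,D,G,E,H] q_used=0 → run C
t=23: queue=[C,D,G,E,H] q_used=1 → run C
t=24: queue=[D,G,E,H] q_used=0 → run D
t=25: queue=[D,G,E,H] q_used=1 → run D
t=26: queue=[G,E,H,D] q_used=0 → run G
t=27: queue=[G,E,H,D] q_used=1 → run G
t=28: queue=[E,H,D,G] q_used=0 → run E
t=29: queue=[H,D,G] q_used=0 → run H
t=30: queue=[H,D,G] q_used=1 → run H
t=31: queue=[D,G,H] q_used=0 → run D
t=32: queue=[D,G,H] q_used=1 → run D
t=33: queue=[G,H,D] q_used=0 → run G
t=34: queue=[G,H,D] q_used=1 → run G
t=35: queue=[H,D] q_used=0 → run H
t=36: queue=[H,D] q_used=1 → run H
t=37: queue=[D] q_used=0 → run D
t=38: (idle)
t=39: (idle)
t=40: (idle)
t=41: (idle)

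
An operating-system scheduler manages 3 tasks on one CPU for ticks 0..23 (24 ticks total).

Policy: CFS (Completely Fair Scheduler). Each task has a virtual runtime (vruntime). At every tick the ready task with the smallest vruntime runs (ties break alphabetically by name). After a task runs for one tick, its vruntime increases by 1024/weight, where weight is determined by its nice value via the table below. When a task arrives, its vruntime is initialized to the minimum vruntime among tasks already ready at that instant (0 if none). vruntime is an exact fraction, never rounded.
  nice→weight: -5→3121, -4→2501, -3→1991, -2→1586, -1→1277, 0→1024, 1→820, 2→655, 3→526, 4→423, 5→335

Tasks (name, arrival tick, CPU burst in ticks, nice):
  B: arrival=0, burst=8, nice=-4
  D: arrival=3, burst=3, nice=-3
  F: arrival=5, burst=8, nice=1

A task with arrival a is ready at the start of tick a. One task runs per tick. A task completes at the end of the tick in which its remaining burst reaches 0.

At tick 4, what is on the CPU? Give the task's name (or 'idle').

running at tick 4 = D

t=0: vr[B=0] → run B
t=1: vr[B=1024/2501] → run B
t=2: vr[B=2048/2501] → run B
t=3: vr[B=3072/2501 D=3072/2501] → run B
t=4: vr[B=4096/2501 D=3072/2501] → run D
t=5: vr[B=4096/2501 D=8677376/4979491 F=4096/2501] → run B
t=6: vr[B=5120/2501 D=8677376/4979491 F=4096/2501] → run F
t=7: vr[B=5120/2501 D=8677376/4979491 F=36096/12505] → run D
t=8: vr[B=5120/2501 D=11238400/4979491 F=36096/12505] → run B
t=9: vr[B=6144/2501 D=11238400/4979491 F=36096/12505] → run D
t=10: vr[B=6144/2501 F=36096/12505] → run B
t=11: vr[B=7168/2501 F=36096/12505] → run B
t=12: vr[F=36096/12505] → run F
t=13: vr[F=51712/12505] → run F
t=14: vr[F=67328/12505] → run F
t=15: vr[F=82944/12505] → run F
t=16: vr[F=19712/2501] → run F
t=17: vr[F=114176/12505] → run F
t=18: vr[F=129792/12505] → run F
t=19: (idle)
t=20: (idle)
t=21: (idle)
t=22: (idle)
t=23: (idle)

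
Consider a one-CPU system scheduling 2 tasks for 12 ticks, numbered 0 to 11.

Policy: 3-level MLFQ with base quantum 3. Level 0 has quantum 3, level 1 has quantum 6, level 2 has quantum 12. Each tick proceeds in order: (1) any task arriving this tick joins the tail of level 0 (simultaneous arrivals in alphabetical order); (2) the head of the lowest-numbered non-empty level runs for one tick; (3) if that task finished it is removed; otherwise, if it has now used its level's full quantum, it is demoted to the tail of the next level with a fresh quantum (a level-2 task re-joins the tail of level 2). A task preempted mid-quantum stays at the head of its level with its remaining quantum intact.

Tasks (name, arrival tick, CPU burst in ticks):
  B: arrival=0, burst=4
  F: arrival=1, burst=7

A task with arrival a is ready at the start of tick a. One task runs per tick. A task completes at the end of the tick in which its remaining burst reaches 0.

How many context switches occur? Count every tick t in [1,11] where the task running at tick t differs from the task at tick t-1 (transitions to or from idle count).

t=0: L0/L1/L2 = B/-/- → run B
t=1: L0/L1/L2 = BF/-/- → run B
t=2: L0/L1/L2 = BF/-/- → run B
t=3: L0/L1/L2 = F/B/- → run F
t=4: L0/L1/L2 = F/B/- → run F
t=5: L0/L1/L2 = F/B/- → run F
t=6: L0/L1/L2 = -/BF/- → run B
t=7: L0/L1/L2 = -/F/- → run F
t=8: L0/L1/L2 = -/F/- → run F
t=9: L0/L1/L2 = -/F/- → run F
t=10: L0/L1/L2 = -/F/- → run F
t=11: (idle)

context switches = 4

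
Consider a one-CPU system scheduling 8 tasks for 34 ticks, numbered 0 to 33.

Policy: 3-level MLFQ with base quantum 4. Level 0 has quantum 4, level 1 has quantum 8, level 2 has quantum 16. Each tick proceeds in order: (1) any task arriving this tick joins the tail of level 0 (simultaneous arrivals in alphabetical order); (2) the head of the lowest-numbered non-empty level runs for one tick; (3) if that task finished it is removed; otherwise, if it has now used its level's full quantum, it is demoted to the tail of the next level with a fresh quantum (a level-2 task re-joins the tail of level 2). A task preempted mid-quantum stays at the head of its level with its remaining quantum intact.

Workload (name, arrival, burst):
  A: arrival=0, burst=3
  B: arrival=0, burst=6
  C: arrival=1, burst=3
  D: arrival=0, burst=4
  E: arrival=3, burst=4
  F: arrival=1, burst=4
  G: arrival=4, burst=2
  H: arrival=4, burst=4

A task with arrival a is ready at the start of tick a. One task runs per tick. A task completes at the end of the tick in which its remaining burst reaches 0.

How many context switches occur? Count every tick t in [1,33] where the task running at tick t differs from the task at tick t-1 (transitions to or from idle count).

context switches = 9

t=0: L0/L1/L2 = ABD/-/- → run A
t=1: L0/L1/L2 = ABDCF/-/- → run A
t=2: L0/L1/L2 = ABDCF/-/- → run A
t=3: L0/L1/L2 = BDCFE/-/- → run B
t=4: L0/L1/L2 = BDCFEGH/-/- → run B
t=5: L0/L1/L2 = BDCFEGH/-/- → run B
t=6: L0/L1/L2 = BDCFEGH/-/- → run B
t=7: L0/L1/L2 = DCFEGH/B/- → run D
t=8: L0/L1/L2 = DCFEGH/B/- → run D
t=9: L0/L1/L2 = DCFEGH/B/- → run D
t=10: L0/L1/L2 = DCFEGH/B/- → run D
t=11: L0/L1/L2 = CFEGH/B/- → run C
t=12: L0/L1/L2 = CFEGH/B/- → run C
t=13: L0/L1/L2 = CFEGH/B/- → run C
t=14: L0/L1/L2 = FEGH/B/- → run F
t=15: L0/L1/L2 = FEGH/B/- → run F
t=16: L0/L1/L2 = FEGH/B/- → run F
t=17: L0/L1/L2 = FEGH/B/- → run F
t=18: L0/L1/L2 = EGH/B/- → run E
t=19: L0/L1/L2 = EGH/B/- → run E
t=20: L0/L1/L2 = EGH/B/- → run E
t=21: L0/L1/L2 = EGH/B/- → run E
t=22: L0/L1/L2 = GH/B/- → run G
t=23: L0/L1/L2 = GH/B/- → run G
t=24: L0/L1/L2 = H/B/- → run H
t=25: L0/L1/L2 = H/B/- → run H
t=26: L0/L1/L2 = H/B/- → run H
t=27: L0/L1/L2 = H/B/- → run H
t=28: L0/L1/L2 = -/B/- → run B
t=29: L0/L1/L2 = -/B/- → run B
t=30: (idle)
t=31: (idle)
t=32: (idle)
t=33: (idle)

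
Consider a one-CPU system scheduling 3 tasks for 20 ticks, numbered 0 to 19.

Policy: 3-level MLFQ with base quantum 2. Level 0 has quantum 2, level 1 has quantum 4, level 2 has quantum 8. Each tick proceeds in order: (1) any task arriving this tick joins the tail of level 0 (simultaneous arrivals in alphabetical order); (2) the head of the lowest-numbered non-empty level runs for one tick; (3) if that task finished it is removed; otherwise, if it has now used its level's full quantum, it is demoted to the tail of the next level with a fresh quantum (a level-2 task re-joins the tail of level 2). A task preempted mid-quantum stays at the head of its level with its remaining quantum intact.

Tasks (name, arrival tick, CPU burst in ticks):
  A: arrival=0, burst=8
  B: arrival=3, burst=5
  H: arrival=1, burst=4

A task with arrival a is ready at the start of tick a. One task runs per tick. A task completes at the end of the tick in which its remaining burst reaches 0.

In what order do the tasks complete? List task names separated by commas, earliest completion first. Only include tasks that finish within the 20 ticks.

t=0: L0/L1/L2 = A/-/- → run A
t=1: L0/L1/L2 = AH/-/- → run A
t=2: L0/L1/L2 = H/A/- → run H
t=3: L0/L1/L2 = HB/A/- → run H
t=4: L0/L1/L2 = B/AH/- → run B
t=5: L0/L1/L2 = B/AH/- → run B
t=6: L0/L1/L2 = -/AHB/- → run A
t=7: L0/L1/L2 = -/AHB/- → run A
t=8: L0/L1/L2 = -/AHB/- → run A
t=9: L0/L1/L2 = -/AHB/- → run A
t=10: L0/L1/L2 = -/HB/A → run H
t=11: L0/L1/L2 = -/HB/A → run H
t=12: L0/L1/L2 = -/B/A → run B
t=13: L0/L1/L2 = -/B/A → run B
t=14: L0/L1/L2 = -/B/A → run B
t=15: L0/L1/L2 = -/-/A → run A
t=16: L0/L1/L2 = -/-/A → run A
t=17: (idle)
t=18: (idle)
t=19: (idle)

completion order = H, B, A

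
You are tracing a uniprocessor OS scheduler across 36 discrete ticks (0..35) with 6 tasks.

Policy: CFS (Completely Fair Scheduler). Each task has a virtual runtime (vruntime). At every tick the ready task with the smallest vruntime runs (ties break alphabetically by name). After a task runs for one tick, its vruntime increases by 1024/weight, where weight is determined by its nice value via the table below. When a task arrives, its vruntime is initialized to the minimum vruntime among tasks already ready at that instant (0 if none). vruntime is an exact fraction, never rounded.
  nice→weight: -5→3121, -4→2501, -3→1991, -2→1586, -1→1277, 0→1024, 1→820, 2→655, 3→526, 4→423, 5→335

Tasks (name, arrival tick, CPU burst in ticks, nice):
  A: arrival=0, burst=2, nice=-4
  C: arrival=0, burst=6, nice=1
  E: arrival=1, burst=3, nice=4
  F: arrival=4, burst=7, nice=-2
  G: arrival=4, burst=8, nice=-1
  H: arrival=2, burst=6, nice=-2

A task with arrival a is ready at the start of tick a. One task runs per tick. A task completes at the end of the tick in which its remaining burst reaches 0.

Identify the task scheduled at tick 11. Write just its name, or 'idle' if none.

t=0: vr[A=0 C=0] → run A
t=1: vr[A=1024/2501 C=0 E=0] → run C
t=2: vr[A=1024/2501 C=256/205 E=0 H=0] → run E
t=3: vr[A=1024/2501 C=256/205 E=1024/423 H=0] → run H
t=4: vr[A=1024/2501 C=256/205 E=1024/423 F=1024/2501 G=1024/2501 H=512/793] → run A
t=5: vr[C=256/205 E=1024/423 F=1024/2501 G=1024/2501 H=512/793] → run F
t=6: vr[C=256/205 E=1024/423 F=34304/32513 G=1024/2501 H=512/793] → run G
t=7: vr[C=256/205 E=1024/423 F=34304/32513 G=3868672/3193777 H=512/793] → run H
t=8: vr[C=256/205 E=1024/423 F=34304/32513 G=3868672/3193777 H=1024/793] → run F
t=9: vr[C=256/205 E=1024/423 F=55296/32513 G=3868672/3193777 H=1024/793] → run G
t=10: vr[C=256/205 E=1024/423 F=55296/32513 G=6429696/3193777 H=1024/793] → run C
t=11: vr[C=512/205 E=1024/423 F=55296/32513 G=6429696/3193777 H=1024/793] → run H
t=12: vr[C=512/205 E=1024/423 F=55296/32513 G=6429696/3193777 H=1536/793] → run F
t=13: vr[C=512/205 E=1024/423 F=76288/32513 G=6429696/3193777 H=1536/793] → run H
t=14: vr[C=512/205 E=1024/423 F=76288/32513 G=6429696/3193777 H=2048/793] → run G
t=15: vr[C=512/205 E=1024/423 F=76288/32513 G=8990720/3193777 H=2048/793] → run F
t=16: vr[C=512/205 E=1024/423 F=97280/32513 G=8990720/3193777 H=2048/793] → run E
t=17: vr[C=512/205 E=2048/423 F=97280/32513 G=8990720/3193777 H=2048/793] → run C
t=18: vr[C=768/205 E=2048/423 F=97280/32513 G=8990720/3193777 H=2048/793] → run H
t=19: vr[C=768/205 E=2048/423 F=97280/32513 G=8990720/3193777 H=2560/793] → run G
t=20: vr[C=768/205 E=2048/423 F=97280/32513 G=11551744/3193777 H=2560/793] → run F
t=21: vr[C=768/205 E=2048/423 F=118272/32513 G=11551744/3193777 H=2560/793] → run H
t=22: vr[C=768/205 E=2048/423 F=118272/32513 G=11551744/3193777] → run G
t=23: vr[C=768/205 E=2048/423 F=118272/32513 G=14112768/3193777] → run F
t=24: vr[C=768/205 E=2048/423 F=139264/32513 G=14112768/3193777] → run C
t=25: vr[C=1024/205 E=2048/423 F=139264/32513 G=14112768/3193777] → run F
t=26: vr[C=1024/205 E=2048/423 G=14112768/3193777] → run G
t=27: vr[C=1024/205 E=2048/423 G=16673792/3193777] → run E
t=28: vr[C=1024/205 G=16673792/3193777] → run C
t=29: vr[C=256/41 G=16673792/3193777] → run G
t=30: vr[C=256/41 G=19234816/3193777] → run G
t=31: vr[C=256/41] → run C
t=32: (idle)
t=33: (idle)
t=34: (idle)
t=35: (idle)

running at tick 11 = H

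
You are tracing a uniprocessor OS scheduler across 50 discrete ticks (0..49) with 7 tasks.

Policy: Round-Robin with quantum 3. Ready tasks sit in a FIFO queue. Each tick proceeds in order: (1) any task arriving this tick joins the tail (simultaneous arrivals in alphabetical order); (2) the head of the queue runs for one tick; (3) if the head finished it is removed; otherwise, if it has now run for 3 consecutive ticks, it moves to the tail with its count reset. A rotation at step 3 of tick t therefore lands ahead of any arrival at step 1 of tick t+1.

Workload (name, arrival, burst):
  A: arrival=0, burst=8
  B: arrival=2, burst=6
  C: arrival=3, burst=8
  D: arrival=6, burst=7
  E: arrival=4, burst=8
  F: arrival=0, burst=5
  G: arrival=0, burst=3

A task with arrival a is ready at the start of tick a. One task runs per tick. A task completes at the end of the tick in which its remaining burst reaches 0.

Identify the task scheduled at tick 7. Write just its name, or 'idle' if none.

t=0: queue=[A,F,G] q_used=0 → run A
t=1: queue=[A,F,G] q_used=1 → run A
t=2: queue=[A,F,G,B] q_used=2 → run A
t=3: queue=[F,G,B,A,C] q_used=0 → run F
t=4: queue=[F,G,B,A,C,E] q_used=1 → run F
t=5: queue=[F,G,B,A,C,E] q_used=2 → run F
t=6: queue=[G,B,A,C,E,F,D] q_used=0 → run G
t=7: queue=[G,B,A,C,E,F,D] q_used=1 → run G
t=8: queue=[G,B,A,C,E,F,D] q_used=2 → run G
t=9: queue=[B,A,C,E,F,D] q_used=0 → run B
t=10: queue=[B,A,C,E,F,D] q_used=1 → run B
t=11: queue=[B,A,C,E,F,D] q_used=2 → run B
t=12: queue=[A,C,E,F,D,B] q_used=0 → run A
t=13: queue=[A,C,E,F,D,B] q_used=1 → run A
t=14: queue=[A,C,E,F,D,B] q_used=2 → run A
t=15: queue=[C,E,F,D,B,A] q_used=0 → run C
t=16: queue=[C,E,F,D,B,A] q_used=1 → run C
t=17: queue=[C,E,F,D,B,A] q_used=2 → run C
t=18: queue=[E,F,D,B,A,C] q_used=0 → run E
t=19: queue=[E,F,D,B,A,C] q_used=1 → run E
t=20: queue=[E,F,D,B,A,C] q_used=2 → run E
t=21: queue=[F,D,B,A,C,E] q_used=0 → run F
t=22: queue=[F,D,B,A,C,E] q_used=1 → run F
t=23: queue=[D,B,A,C,E] q_used=0 → run D
t=24: queue=[D,B,A,C,E] q_used=1 → run D
t=25: queue=[D,B,A,C,E] q_used=2 → run D
t=26: queue=[B,A,C,E,D] q_used=0 → run B
t=27: queue=[B,A,C,E,D] q_used=1 → run B
t=28: queue=[B,A,C,E,D] q_used=2 → run B
t=29: queue=[A,C,E,D] q_used=0 → run A
t=30: queue=[A,C,E,D] q_used=1 → run A
t=31: queue=[C,E,D] q_used=0 → run C
t=32: queue=[C,E,D] q_used=1 → run C
t=33: queue=[C,E,D] q_used=2 → run C
t=34: queue=[E,D,C] q_used=0 → run E
t=35: queue=[E,D,C] q_used=1 → run E
t=36: queue=[E,D,C] q_used=2 → run E
t=37: queue=[D,C,E] q_used=0 → run D
t=38: queue=[D,C,E] q_used=1 → run D
t=39: queue=[D,C,E] q_used=2 → run D
t=40: queue=[C,E,D] q_used=0 → run C
t=41: queue=[C,E,D] q_used=1 → run C
t=42: queue=[E,D] q_used=0 → run E
t=43: queue=[E,D] q_used=1 → run E
t=44: queue=[D] q_used=0 → run D
t=45: (idle)
t=46: (idle)
t=47: (idle)
t=48: (idle)
t=49: (idle)

running at tick 7 = G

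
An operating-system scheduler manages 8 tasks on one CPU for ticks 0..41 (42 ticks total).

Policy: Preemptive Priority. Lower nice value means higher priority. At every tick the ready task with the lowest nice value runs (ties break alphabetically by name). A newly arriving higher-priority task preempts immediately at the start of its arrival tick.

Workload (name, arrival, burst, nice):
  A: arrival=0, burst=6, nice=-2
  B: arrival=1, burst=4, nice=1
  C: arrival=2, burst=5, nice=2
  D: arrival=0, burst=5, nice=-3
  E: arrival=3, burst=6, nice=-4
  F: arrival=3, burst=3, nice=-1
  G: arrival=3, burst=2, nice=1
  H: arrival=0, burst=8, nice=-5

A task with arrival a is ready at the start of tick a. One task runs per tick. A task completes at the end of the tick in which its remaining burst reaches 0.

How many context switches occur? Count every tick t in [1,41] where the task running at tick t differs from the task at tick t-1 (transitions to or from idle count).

context switches = 8

t=0: ready={A,D,H} → run H
t=1: ready={A,B,D,H} → run H
t=2: ready={A,B,C,D,H} → run H
t=3: ready={A,B,C,D,E,F,G,H} → run H
t=4: ready={A,B,C,D,E,F,G,H} → run H
t=5: ready={A,B,C,D,E,F,G,H} → run H
t=6: ready={A,B,C,D,E,F,G,H} → run H
t=7: ready={A,B,C,D,E,F,G,H} → run H
t=8: ready={A,B,C,D,E,F,G} → run E
t=9: ready={A,B,C,D,E,F,G} → run E
t=10: ready={A,B,C,D,E,F,G} → run E
t=11: ready={A,B,C,D,E,F,G} → run E
t=12: ready={A,B,C,D,E,F,G} → run E
t=13: ready={A,B,C,D,E,F,G} → run E
t=14: ready={A,B,C,D,F,G} → run D
t=15: ready={A,B,C,D,F,G} → run D
t=16: ready={A,B,C,D,F,G} → run D
t=17: ready={A,B,C,D,F,G} → run D
t=18: ready={A,B,C,D,F,G} → run D
t=19: ready={A,B,C,F,G} → run A
t=20: ready={A,B,C,F,G} → run A
t=21: ready={A,B,C,F,G} → run A
t=22: ready={A,B,C,F,G} → run A
t=23: ready={A,B,C,F,G} → run A
t=24: ready={A,B,C,F,G} → run A
t=25: ready={B,C,F,G} → run F
t=26: ready={B,C,F,G} → run F
t=27: ready={B,C,F,G} → run F
t=28: ready={B,C,G} → run B
t=29: ready={B,C,G} → run B
t=30: ready={B,C,G} → run B
t=31: ready={B,C,G} → run B
t=32: ready={C,G} → run G
t=33: ready={C,G} → run G
t=34: ready={C} → run C
t=35: ready={C} → run C
t=36: ready={C} → run C
t=37: ready={C} → run C
t=38: ready={C} → run C
t=39: (idle)
t=40: (idle)
t=41: (idle)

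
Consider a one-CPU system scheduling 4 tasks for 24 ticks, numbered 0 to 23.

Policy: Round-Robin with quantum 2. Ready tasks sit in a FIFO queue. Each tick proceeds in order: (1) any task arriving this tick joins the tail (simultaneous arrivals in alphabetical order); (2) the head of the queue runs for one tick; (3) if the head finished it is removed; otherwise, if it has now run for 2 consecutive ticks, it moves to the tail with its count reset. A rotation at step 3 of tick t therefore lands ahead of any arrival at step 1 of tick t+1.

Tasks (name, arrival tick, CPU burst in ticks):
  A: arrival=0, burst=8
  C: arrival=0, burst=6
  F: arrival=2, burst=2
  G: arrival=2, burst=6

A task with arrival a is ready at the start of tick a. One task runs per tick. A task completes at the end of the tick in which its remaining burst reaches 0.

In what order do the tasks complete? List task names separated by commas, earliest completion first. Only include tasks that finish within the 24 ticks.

completion order = F, C, A, G

t=0: queue=[A,C] q_used=0 → run A
t=1: queue=[A,C] q_used=1 → run A
t=2: queue=[C,A,F,G] q_used=0 → run C
t=3: queue=[C,A,F,G] q_used=1 → run C
t=4: queue=[A,F,G,C] q_used=0 → run A
t=5: queue=[A,F,G,C] q_used=1 → run A
t=6: queue=[F,G,C,A] q_used=0 → run F
t=7: queue=[F,G,C,A] q_used=1 → run F
t=8: queue=[G,C,A] q_used=0 → run G
t=9: queue=[G,C,A] q_used=1 → run G
t=10: queue=[C,A,G] q_used=0 → run C
t=11: queue=[C,A,G] q_used=1 → run C
t=12: queue=[A,G,C] q_used=0 → run A
t=13: queue=[A,G,C] q_used=1 → run A
t=14: queue=[G,C,A] q_used=0 → run G
t=15: queue=[G,C,A] q_used=1 → run G
t=16: queue=[C,A,G] q_used=0 → run C
t=17: queue=[C,A,G] q_used=1 → run C
t=18: queue=[A,G] q_used=0 → run A
t=19: queue=[A,G] q_used=1 → run A
t=20: queue=[G] q_used=0 → run G
t=21: queue=[G] q_used=1 → run G
t=22: (idle)
t=23: (idle)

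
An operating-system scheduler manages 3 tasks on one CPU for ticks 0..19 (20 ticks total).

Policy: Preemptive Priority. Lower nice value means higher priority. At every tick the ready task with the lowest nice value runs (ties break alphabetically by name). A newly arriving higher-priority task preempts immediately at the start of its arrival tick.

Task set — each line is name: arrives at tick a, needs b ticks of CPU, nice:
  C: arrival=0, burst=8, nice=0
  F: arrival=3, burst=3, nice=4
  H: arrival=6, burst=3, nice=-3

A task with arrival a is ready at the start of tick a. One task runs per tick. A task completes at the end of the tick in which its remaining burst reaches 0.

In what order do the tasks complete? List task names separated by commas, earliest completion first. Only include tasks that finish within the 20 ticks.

completion order = H, C, F

t=0: ready={C} → run C
t=1: ready={C} → run C
t=2: ready={C} → run C
t=3: ready={C,F} → run C
t=4: ready={C,F} → run C
t=5: ready={C,F} → run C
t=6: ready={C,F,H} → run H
t=7: ready={C,F,H} → run H
t=8: ready={C,F,H} → run H
t=9: ready={C,F} → run C
t=10: ready={C,F} → run C
t=11: ready={F} → run F
t=12: ready={F} → run F
t=13: ready={F} → run F
t=14: (idle)
t=15: (idle)
t=16: (idle)
t=17: (idle)
t=18: (idle)
t=19: (idle)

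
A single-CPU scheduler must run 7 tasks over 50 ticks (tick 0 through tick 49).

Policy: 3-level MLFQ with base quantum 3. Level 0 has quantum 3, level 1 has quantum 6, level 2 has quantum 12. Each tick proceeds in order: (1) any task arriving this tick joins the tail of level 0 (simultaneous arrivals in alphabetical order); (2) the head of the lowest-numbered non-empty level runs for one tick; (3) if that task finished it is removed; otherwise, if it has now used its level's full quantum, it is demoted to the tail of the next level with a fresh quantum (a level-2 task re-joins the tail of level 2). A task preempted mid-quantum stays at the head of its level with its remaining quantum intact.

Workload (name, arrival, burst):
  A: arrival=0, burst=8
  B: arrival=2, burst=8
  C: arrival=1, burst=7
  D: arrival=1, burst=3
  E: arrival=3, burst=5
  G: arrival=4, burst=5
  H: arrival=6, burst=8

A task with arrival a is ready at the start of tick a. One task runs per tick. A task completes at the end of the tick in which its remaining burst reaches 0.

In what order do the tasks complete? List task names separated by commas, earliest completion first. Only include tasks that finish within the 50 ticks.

completion order = D, A, C, B, E, G, H

t=0: L0/L1/L2 = A/-/- → run A
t=1: L0/L1/L2 = ACD/-/- → run A
t=2: L0/L1/L2 = ACDB/-/- → run A
t=3: L0/L1/L2 = CDBE/A/- → run C
t=4: L0/L1/L2 = CDBEG/A/- → run C
t=5: L0/L1/L2 = CDBEG/A/- → run C
t=6: L0/L1/L2 = DBEGH/AC/- → run D
t=7: L0/L1/L2 = DBEGH/AC/- → run D
t=8: L0/L1/L2 = DBEGH/AC/- → run D
t=9: L0/L1/L2 = BEGH/AC/- → run B
t=10: L0/L1/L2 = BEGH/AC/- → run B
t=11: L0/L1/L2 = BEGH/AC/- → run B
t=12: L0/L1/L2 = EGH/ACB/- → run E
t=13: L0/L1/L2 = EGH/ACB/- → run E
t=14: L0/L1/L2 = EGH/ACB/- → run E
t=15: L0/L1/L2 = GH/ACBE/- → run G
t=16: L0/L1/L2 = GH/ACBE/- → run G
t=17: L0/L1/L2 = GH/ACBE/- → run G
t=18: L0/L1/L2 = H/ACBEG/- → run H
t=19: L0/L1/L2 = H/ACBEG/- → run H
t=20: L0/L1/L2 = H/ACBEG/- → run H
t=21: L0/L1/L2 = -/ACBEGH/- → run A
t=22: L0/L1/L2 = -/ACBEGH/- → run A
t=23: L0/L1/L2 = -/ACBEGH/- → run A
t=24: L0/L1/L2 = -/ACBEGH/- → run A
t=25: L0/L1/L2 = -/ACBEGH/- → run A
t=26: L0/L1/L2 = -/CBEGH/- → run C
t=27: L0/L1/L2 = -/CBEGH/- → run C
t=28: L0/L1/L2 = -/CBEGH/- → run C
t=29: L0/L1/L2 = -/CBEGH/- → run C
t=30: L0/L1/L2 = -/BEGH/- → run B
t=31: L0/L1/L2 = -/BEGH/- → run B
t=32: L0/L1/L2 = -/BEGH/- → run B
t=33: L0/L1/L2 = -/BEGH/- → run B
t=34: L0/L1/L2 = -/BEGH/- → run B
t=35: L0/L1/L2 = -/EGH/- → run E
t=36: L0/L1/L2 = -/EGH/- → run E
t=37: L0/L1/L2 = -/GH/- → run G
t=38: L0/L1/L2 = -/GH/- → run G
t=39: L0/L1/L2 = -/H/- → run H
t=40: L0/L1/L2 = -/H/- → run H
t=41: L0/L1/L2 = -/H/- → run H
t=42: L0/L1/L2 = -/H/- → run H
t=43: L0/L1/L2 = -/H/- → run H
t=44: (idle)
t=45: (idle)
t=46: (idle)
t=47: (idle)
t=48: (idle)
t=49: (idle)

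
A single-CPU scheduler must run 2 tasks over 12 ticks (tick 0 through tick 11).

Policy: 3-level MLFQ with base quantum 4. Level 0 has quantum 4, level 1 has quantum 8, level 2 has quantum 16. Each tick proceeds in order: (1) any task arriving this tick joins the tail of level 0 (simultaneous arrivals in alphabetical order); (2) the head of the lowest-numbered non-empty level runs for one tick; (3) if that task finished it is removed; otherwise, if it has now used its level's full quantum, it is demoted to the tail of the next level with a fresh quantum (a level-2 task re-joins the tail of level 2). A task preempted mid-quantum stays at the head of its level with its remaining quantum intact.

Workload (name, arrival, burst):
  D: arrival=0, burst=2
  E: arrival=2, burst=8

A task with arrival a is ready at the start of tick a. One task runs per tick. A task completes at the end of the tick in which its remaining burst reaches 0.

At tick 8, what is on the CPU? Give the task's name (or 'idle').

running at tick 8 = E

t=0: L0/L1/L2 = D/-/- → run D
t=1: L0/L1/L2 = D/-/- → run D
t=2: L0/L1/L2 = E/-/- → run E
t=3: L0/L1/L2 = E/-/- → run E
t=4: L0/L1/L2 = E/-/- → run E
t=5: L0/L1/L2 = E/-/- → run E
t=6: L0/L1/L2 = -/E/- → run E
t=7: L0/L1/L2 = -/E/- → run E
t=8: L0/L1/L2 = -/E/- → run E
t=9: L0/L1/L2 = -/E/- → run E
t=10: (idle)
t=11: (idle)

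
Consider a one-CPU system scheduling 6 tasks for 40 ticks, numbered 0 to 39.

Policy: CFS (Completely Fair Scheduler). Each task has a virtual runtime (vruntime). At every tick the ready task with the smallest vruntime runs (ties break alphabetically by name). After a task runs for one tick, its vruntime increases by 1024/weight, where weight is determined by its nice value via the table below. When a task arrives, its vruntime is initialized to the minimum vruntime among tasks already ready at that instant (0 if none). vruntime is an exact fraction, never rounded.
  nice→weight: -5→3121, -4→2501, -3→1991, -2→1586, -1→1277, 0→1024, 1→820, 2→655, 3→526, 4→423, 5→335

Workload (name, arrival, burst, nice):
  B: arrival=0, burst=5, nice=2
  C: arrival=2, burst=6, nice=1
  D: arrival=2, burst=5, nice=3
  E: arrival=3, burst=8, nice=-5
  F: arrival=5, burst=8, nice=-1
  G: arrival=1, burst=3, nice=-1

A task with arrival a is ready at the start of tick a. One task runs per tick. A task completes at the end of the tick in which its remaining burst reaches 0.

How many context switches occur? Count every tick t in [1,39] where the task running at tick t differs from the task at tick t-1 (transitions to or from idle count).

context switches = 32

t=0: vr[B=0] → run B
t=1: vr[B=1024/655 G=1024/655] → run B
t=2: vr[B=2048/655 C=1024/655 D=1024/655 G=1024/655] → run C
t=3: vr[B=2048/655 C=15104/5371 D=1024/655 E=1024/655 G=1024/655] → run D
t=4: vr[B=2048/655 C=15104/5371 D=604672/172265 E=1024/655 G=1024/655] → run E
t=5: vr[B=2048/655 C=15104/5371 D=604672/172265 E=3866624/2044255 F=1024/655 G=1024/655] → run F
t=6: vr[B=2048/655 C=15104/5371 D=604672/172265 E=3866624/2044255 F=1978368/836435 G=1024/655] → run G
t=7: vr[B=2048/655 C=15104/5371 D=604672/172265 E=3866624/2044255 F=1978368/836435 G=1978368/836435] → run E
t=8: vr[B=2048/655 C=15104/5371 D=604672/172265 E=4537344/2044255 F=1978368/836435 G=1978368/836435] → run E
t=9: vr[B=2048/655 C=15104/5371 D=604672/172265 E=5208064/2044255 F=1978368/836435 G=1978368/836435] → run F
t=10: vr[B=2048/655 C=15104/5371 D=604672/172265 E=5208064/2044255 F=2649088/836435 G=1978368/836435] → run G
t=11: vr[B=2048/655 C=15104/5371 D=604672/172265 E=5208064/2044255 F=2649088/836435 G=2649088/836435] → run E
t=12: vr[B=2048/655 C=15104/5371 D=604672/172265 E=5878784/2044255 F=2649088/836435 G=2649088/836435] → run C
t=13: vr[B=2048/655 C=109056/26855 D=604672/172265 E=5878784/2044255 F=2649088/836435 G=2649088/836435] → run E
t=14: vr[B=2048/655 C=109056/26855 D=604672/172265 E=6549504/2044255 F=2649088/836435 G=2649088/836435] → run B
t=15: vr[B=3072/655 C=109056/26855 D=604672/172265 E=6549504/2044255 F=2649088/836435 G=2649088/836435] → run F
t=16: vr[B=3072/655 C=109056/26855 D=604672/172265 E=6549504/2044255 F=3319808/836435 G=2649088/836435] → run G
t=17: vr[B=3072/655 C=109056/26855 D=604672/172265 E=6549504/2044255 F=3319808/836435] → run E
t=18: vr[B=3072/655 C=109056/26855 D=604672/172265 E=7220224/2044255 F=3319808/836435] → run D
t=19: vr[B=3072/655 C=109056/26855 D=940032/172265 E=7220224/2044255 F=3319808/836435] → run E
t=20: vr[B=3072/655 C=109056/26855 D=940032/172265 E=7890944/2044255 F=3319808/836435] → run E
t=21: vr[B=3072/655 C=109056/26855 D=940032/172265 F=3319808/836435] → run F
t=22: vr[B=3072/655 C=109056/26855 D=940032/172265 F=3990528/836435] → run C
t=23: vr[B=3072/655 C=142592/26855 D=940032/172265 F=3990528/836435] → run B
t=24: vr[B=4096/655 C=142592/26855 D=940032/172265 F=3990528/836435] → run F
t=25: vr[B=4096/655 C=142592/26855 D=940032/172265 F=4661248/836435] → run C
t=26: vr[B=4096/655 C=176128/26855 D=940032/172265 F=4661248/836435] → run D
t=27: vr[B=4096/655 C=176128/26855 D=1275392/172265 F=4661248/836435] → run F
t=28: vr[B=4096/655 C=176128/26855 D=1275392/172265 F=5331968/836435] → run B
t=29: vr[C=176128/26855 D=1275392/172265 F=5331968/836435] → run F
t=30: vr[C=176128/26855 D=1275392/172265 F=6002688/836435] → run C
t=31: vr[C=209664/26855 D=1275392/172265 F=6002688/836435] → run F
t=32: vr[C=209664/26855 D=1275392/172265] → run D
t=33: vr[C=209664/26855 D=1610752/172265] → run C
t=34: vr[D=1610752/172265] → run D
t=35: (idle)
t=36: (idle)
t=37: (idle)
t=38: (idle)
t=39: (idle)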